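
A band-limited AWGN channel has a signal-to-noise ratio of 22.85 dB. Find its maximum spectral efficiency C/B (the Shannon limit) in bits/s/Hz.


SNR_linear = 10^(22.85/10) = 192.7525; C/B = log2(1 + SNR_linear) = log2(1 + 192.7525) = 7.5981

7.5981 bits/s/Hz


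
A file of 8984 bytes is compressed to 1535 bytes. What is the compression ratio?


Ratio = original / compressed = 8984 / 1535 = 5.8528

5.8528


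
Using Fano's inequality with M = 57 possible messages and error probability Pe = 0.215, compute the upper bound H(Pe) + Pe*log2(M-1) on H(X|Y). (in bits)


H(Pe) = -Pe*log2(Pe) - (1-Pe)*log2(1-Pe) = -0.215*log2(0.215) - 0.785*log2(0.785) = 0.476782 + 0.274150 = 0.7509. Pe*log2(M-1) = 0.215*log2(56) = 1.248581. Bound = H(Pe) + Pe*log2(M-1) = 0.476782 + 0.274150 + 1.248581 = 1.9995

1.9995 bits


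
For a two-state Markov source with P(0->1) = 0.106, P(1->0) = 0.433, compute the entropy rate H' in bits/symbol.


Stationary distribution: pi_0 = p10/(p01+p10) = 0.8033, pi_1 = 0.1967. Entropy rate H' = pi_0*H(p01) + pi_1*H(p10) = 0.8033*0.4877 + 0.1967*0.987 = 0.5859

0.5859 bits/symbol


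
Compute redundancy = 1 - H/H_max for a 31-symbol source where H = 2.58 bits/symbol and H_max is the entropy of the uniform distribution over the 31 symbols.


H_max = log2(K) = log2(31) = 4.9542 bits/symbol. Redundancy = 1 - H/H_max = 1 - 2.58/4.9542 = 1 - 0.5208 = 0.4792

0.4792


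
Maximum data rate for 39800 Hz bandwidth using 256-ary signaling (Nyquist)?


Rate = 2 * B * log2(M) = 2 * 39800 * 8.0 = 636800.0

636800.0 bps


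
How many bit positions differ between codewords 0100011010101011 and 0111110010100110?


Count differing positions: . . ^ ^ ^ . ^ . . . . . ^ ^ . ^ = 7 differences

7


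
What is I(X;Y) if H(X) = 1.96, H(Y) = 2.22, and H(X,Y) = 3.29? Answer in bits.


I(X;Y) = H(X) + H(Y) - H(X,Y) = 1.96 + 2.22 - 3.29 = 0.89

0.89 bits


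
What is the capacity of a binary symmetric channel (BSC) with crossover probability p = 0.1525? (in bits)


H(p) = -p*log2(p) - (1-p)*log2(1-p) = -0.1525*log2(0.1525) - 0.8475*log2(0.8475) = 0.413751 + 0.202311 = 0.6161. C = 1 - H(p) = 1 - 0.6161 = 0.3839

0.3839 bits


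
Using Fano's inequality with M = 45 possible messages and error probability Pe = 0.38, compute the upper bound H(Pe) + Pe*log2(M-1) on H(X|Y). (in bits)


H(Pe) = -Pe*log2(Pe) - (1-Pe)*log2(1-Pe) = -0.38*log2(0.38) - 0.62*log2(0.62) = 0.530453 + 0.427589 = 0.958. Pe*log2(M-1) = 0.38*log2(44) = 2.074584. Bound = H(Pe) + Pe*log2(M-1) = 0.530453 + 0.427589 + 2.074584 = 3.0326

3.0326 bits


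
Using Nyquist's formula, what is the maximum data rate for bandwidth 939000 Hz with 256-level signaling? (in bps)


Rate = 2 * B * log2(M) = 2 * 939000 * 8.0 = 15024000.0

15024000.0 bps


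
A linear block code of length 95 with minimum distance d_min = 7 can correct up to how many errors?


Correction capability = floor((d-1)/2) = floor((7-1)/2) = 3

3 errors


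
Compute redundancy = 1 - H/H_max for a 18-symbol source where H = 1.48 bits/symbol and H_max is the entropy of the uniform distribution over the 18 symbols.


H_max = log2(K) = log2(18) = 4.1699 bits/symbol. Redundancy = 1 - H/H_max = 1 - 1.48/4.1699 = 1 - 0.3549 = 0.6451

0.6451


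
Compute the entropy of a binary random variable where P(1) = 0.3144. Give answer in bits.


H = -p*log2(p) - (1-p)*log2(1-p). -0.3144*log2(0.3144) = 0.524836; -0.6856*log2(0.6856) = 0.373351. H = 0.524836 + 0.373351 = 0.8982

0.8982 bits


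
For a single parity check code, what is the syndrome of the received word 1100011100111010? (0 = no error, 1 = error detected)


Syndrome = XOR of all bits = 1 XOR 1 XOR 0 XOR 0 XOR 0 XOR 1 XOR 1 XOR 1 XOR 0 XOR 0 XOR 1 XOR 1 XOR 1 XOR 0 XOR 1 XOR 0 = 1

1


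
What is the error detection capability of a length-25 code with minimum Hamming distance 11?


Detection capability = d_min - 1 = 11 - 1 = 10

10 errors


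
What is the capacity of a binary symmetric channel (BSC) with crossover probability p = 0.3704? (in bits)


H(p) = -p*log2(p) - (1-p)*log2(1-p) = -0.3704*log2(0.3704) - 0.6296*log2(0.6296) = 0.530725 + 0.420253 = 0.951. C = 1 - H(p) = 1 - 0.951 = 0.049

0.049 bits


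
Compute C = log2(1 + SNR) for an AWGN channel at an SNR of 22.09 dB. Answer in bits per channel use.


SNR_linear = 10^(22.09/10) = 161.808; C = log2(1 + SNR_linear) = log2(1 + 161.808) = 7.347

7.347 bits/channel use


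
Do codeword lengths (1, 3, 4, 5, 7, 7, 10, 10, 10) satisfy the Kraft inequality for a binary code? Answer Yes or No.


Kraft sum = sum(2^(-l_i)) = 0.7373, need <= 1. Result: satisfied (a binary prefix-free code with these lengths exists)

Yes


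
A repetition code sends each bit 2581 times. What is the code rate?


Rate = k/n = 1/2581

1/2581


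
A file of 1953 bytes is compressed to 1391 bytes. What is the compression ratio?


Ratio = original / compressed = 1953 / 1391 = 1.404

1.404


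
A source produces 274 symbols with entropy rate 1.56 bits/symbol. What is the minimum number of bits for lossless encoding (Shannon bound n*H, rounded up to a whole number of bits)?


Minimum bits >= n * H = 274 * 1.56 = 427.44, rounded up to a whole number of bits = 428

428 bits


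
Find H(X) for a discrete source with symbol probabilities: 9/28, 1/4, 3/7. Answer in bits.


H = -sum(p_i * log2(p_i)). Terms: -(9/28)*log2(9/28) = 0.526317; -(1/4)*log2(1/4) = 0.500000; -(3/7)*log2(3/7) = 0.523882. H = 0.526317 + 0.500000 + 0.523882 = 1.5502

1.5502 bits


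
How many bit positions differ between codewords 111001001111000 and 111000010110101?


Count differing positions: . . . . . ^ . ^ ^ . . ^ ^ . ^ = 6 differences

6


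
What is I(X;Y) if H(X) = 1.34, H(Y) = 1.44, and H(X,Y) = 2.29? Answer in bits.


I(X;Y) = H(X) + H(Y) - H(X,Y) = 1.34 + 1.44 - 2.29 = 0.49

0.49 bits


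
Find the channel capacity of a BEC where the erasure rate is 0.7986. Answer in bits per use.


C = 1 - epsilon = 1 - 0.7986 = 0.2014

0.2014 bits


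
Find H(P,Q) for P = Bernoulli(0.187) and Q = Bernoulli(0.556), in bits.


H(P,Q) = -p*log2(q) - (1-p)*log2(1-q). -0.187*log2(0.556) = 0.158360; -0.813*log2(0.444) = 0.952323. H(P,Q) = 0.158360 + 0.952323 = 1.1107

1.1107 bits


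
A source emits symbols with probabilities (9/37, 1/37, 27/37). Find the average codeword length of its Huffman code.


Huffman construction (repeatedly merge the two least-probable nodes; each merge adds 1 bit to every symbol beneath it): 1/37 + 9/37 = 10/37; 10/37 + 27/37 = 1. Resulting codeword lengths (in the order the probabilities were given): (2, 2, 1). L_avg = sum(p_i * l_i) = 9/37*2 + 1/37*2 + 27/37*1 = 47/37 = 1.2703

1.2703 bits


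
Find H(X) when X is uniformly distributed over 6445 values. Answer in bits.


H = log2(n) = log2(6445) = 12.654

12.654 bits


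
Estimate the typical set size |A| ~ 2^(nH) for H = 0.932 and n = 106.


log2|A_typical| = nH = 106 * 0.932 = 98.792, so |A_typical| ~ 2^98.792 = 5.487e+29

5.487e+29


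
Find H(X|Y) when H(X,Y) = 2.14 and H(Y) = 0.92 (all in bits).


H(X|Y) = H(X,Y) - H(Y) = 2.14 - 0.92 = 1.22

1.22 bits


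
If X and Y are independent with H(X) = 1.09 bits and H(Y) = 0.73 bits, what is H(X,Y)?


For independent variables, H(X,Y) = H(X) + H(Y) = 1.09 + 0.73 = 1.82

1.82 bits


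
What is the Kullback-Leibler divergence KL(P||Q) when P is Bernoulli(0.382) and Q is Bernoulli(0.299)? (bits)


KL = p*log2(p/q) + (1-p)*log2((1-p)/(1-q)) = 0.382*log2(0.382/0.299) + 0.618*log2(0.618/0.701) = 0.0227

0.0227 bits


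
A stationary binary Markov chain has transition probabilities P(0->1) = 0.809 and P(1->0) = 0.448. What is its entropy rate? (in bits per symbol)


Stationary distribution: pi_0 = p10/(p01+p10) = 0.3564, pi_1 = 0.6436. Entropy rate H' = pi_0*H(p01) + pi_1*H(p10) = 0.3564*0.7036 + 0.6436*0.9922 = 0.8893

0.8893 bits/symbol


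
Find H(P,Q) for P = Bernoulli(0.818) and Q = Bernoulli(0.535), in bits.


H(P,Q) = -p*log2(q) - (1-p)*log2(1-q). -0.818*log2(0.535) = 0.738154; -0.182*log2(0.465) = 0.201055. H(P,Q) = 0.738154 + 0.201055 = 0.9392

0.9392 bits


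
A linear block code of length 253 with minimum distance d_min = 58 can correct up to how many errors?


Correction capability = floor((d-1)/2) = floor((58-1)/2) = 28

28 errors


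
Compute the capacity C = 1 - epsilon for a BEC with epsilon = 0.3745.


C = 1 - epsilon = 1 - 0.3745 = 0.6255

0.6255 bits


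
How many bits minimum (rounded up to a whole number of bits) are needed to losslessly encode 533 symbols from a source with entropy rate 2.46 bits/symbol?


Minimum bits >= n * H = 533 * 2.46 = 1311.18, rounded up to a whole number of bits = 1312

1312 bits


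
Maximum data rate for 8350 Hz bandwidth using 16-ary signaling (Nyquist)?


Rate = 2 * B * log2(M) = 2 * 8350 * 4.0 = 66800.0

66800.0 bps


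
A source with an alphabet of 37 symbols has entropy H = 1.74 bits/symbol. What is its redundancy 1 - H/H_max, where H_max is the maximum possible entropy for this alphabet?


H_max = log2(K) = log2(37) = 5.2095 bits/symbol. Redundancy = 1 - H/H_max = 1 - 1.74/5.2095 = 1 - 0.334 = 0.666

0.666


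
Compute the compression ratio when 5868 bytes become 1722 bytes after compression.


Ratio = original / compressed = 5868 / 1722 = 3.4077

3.4077


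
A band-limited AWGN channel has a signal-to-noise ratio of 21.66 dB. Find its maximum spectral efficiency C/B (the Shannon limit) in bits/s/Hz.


SNR_linear = 10^(21.66/10) = 146.5548; C/B = log2(1 + SNR_linear) = log2(1 + 146.5548) = 7.2051

7.2051 bits/s/Hz


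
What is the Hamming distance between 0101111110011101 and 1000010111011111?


Count differing positions: ^ ^ . ^ ^ . ^ . . ^ . . . . ^ . = 7 differences

7


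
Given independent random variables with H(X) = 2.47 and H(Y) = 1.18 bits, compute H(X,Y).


For independent variables, H(X,Y) = H(X) + H(Y) = 2.47 + 1.18 = 3.65

3.65 bits


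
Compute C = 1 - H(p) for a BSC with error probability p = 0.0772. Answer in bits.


H(p) = -p*log2(p) - (1-p)*log2(1-p) = -0.0772*log2(0.0772) - 0.9228*log2(0.9228) = 0.285274 + 0.106962 = 0.3922. C = 1 - H(p) = 1 - 0.3922 = 0.6078

0.6078 bits


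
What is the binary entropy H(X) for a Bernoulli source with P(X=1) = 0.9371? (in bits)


H = -p*log2(p) - (1-p)*log2(1-p). -0.9371*log2(0.9371) = 0.087830; -0.0629*log2(0.0629) = 0.251021. H = 0.087830 + 0.251021 = 0.3389

0.3389 bits


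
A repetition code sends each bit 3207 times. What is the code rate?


Rate = k/n = 1/3207

1/3207


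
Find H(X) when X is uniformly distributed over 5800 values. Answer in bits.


H = log2(n) = log2(5800) = 12.5018

12.5018 bits


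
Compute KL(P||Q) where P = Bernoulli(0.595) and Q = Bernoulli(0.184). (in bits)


KL = p*log2(p/q) + (1-p)*log2((1-p)/(1-q)) = 0.595*log2(0.595/0.184) + 0.405*log2(0.405/0.816) = 0.5981

0.5981 bits


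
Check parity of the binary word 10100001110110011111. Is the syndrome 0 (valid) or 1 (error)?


Syndrome = XOR of all bits = 1 XOR 0 XOR 1 XOR 0 XOR 0 XOR 0 XOR 0 XOR 1 XOR 1 XOR 1 XOR 0 XOR 1 XOR 1 XOR 0 XOR 0 XOR 1 XOR 1 XOR 1 XOR 1 XOR 1 = 0

0


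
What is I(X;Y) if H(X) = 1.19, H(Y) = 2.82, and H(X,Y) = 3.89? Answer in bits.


I(X;Y) = H(X) + H(Y) - H(X,Y) = 1.19 + 2.82 - 3.89 = 0.12

0.12 bits


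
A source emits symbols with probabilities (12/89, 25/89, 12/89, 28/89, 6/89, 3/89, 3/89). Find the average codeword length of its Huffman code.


Huffman construction (repeatedly merge the two least-probable nodes; each merge adds 1 bit to every symbol beneath it): 3/89 + 3/89 = 6/89; 6/89 + 6/89 = 12/89; 12/89 + 12/89 = 24/89; 12/89 + 24/89 = 36/89; 25/89 + 28/89 = 53/89; 36/89 + 53/89 = 1. Resulting codeword lengths (in the order the probabilities were given): (3, 2, 3, 2, 3, 4, 4). L_avg = sum(p_i * l_i) = 12/89*3 + 25/89*2 + 12/89*3 + 28/89*2 + 6/89*3 + 3/89*4 + 3/89*4 = 220/89 = 2.4719

2.4719 bits


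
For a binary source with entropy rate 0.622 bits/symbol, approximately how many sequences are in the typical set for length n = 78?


log2|A_typical| = nH = 78 * 0.622 = 48.516, so |A_typical| ~ 2^48.516 = 4.025e+14

4.025e+14


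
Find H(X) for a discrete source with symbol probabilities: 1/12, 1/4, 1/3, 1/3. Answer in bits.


H = -sum(p_i * log2(p_i)). Terms: -(1/12)*log2(1/12) = 0.298747; -(1/4)*log2(1/4) = 0.500000; -(1/3)*log2(1/3) = 0.528321; -(1/3)*log2(1/3) = 0.528321. H = 0.298747 + 0.500000 + 0.528321 + 0.528321 = 1.8554

1.8554 bits


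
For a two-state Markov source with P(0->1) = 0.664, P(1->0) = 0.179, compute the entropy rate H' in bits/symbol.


Stationary distribution: pi_0 = p10/(p01+p10) = 0.2123, pi_1 = 0.7877. Entropy rate H' = pi_0*H(p01) + pi_1*H(p10) = 0.2123*0.9209 + 0.7877*0.6779 = 0.7295

0.7295 bits/symbol


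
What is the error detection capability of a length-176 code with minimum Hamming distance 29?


Detection capability = d_min - 1 = 29 - 1 = 28

28 errors


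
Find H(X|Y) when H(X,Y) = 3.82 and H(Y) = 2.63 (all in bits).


H(X|Y) = H(X,Y) - H(Y) = 3.82 - 2.63 = 1.19

1.19 bits


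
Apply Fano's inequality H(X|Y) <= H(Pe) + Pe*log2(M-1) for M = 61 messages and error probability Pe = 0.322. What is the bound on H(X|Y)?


H(Pe) = -Pe*log2(Pe) - (1-Pe)*log2(1-Pe) = -0.322*log2(0.322) - 0.678*log2(0.678) = 0.526427 + 0.380116 = 0.9065. Pe*log2(M-1) = 0.322*log2(60) = 1.902019. Bound = H(Pe) + Pe*log2(M-1) = 0.526427 + 0.380116 + 1.902019 = 2.8086

2.8086 bits


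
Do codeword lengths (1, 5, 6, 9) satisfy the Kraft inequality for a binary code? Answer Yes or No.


Kraft sum = sum(2^(-l_i)) = 0.5488, need <= 1. Result: satisfied (a binary prefix-free code with these lengths exists)

Yes


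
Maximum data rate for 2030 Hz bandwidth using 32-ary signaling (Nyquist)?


Rate = 2 * B * log2(M) = 2 * 2030 * 5.0 = 20300.0

20300.0 bps


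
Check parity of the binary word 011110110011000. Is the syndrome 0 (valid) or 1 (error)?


Syndrome = XOR of all bits = 0 XOR 1 XOR 1 XOR 1 XOR 1 XOR 0 XOR 1 XOR 1 XOR 0 XOR 0 XOR 1 XOR 1 XOR 0 XOR 0 XOR 0 = 0

0


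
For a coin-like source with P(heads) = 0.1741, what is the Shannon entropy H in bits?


H = -p*log2(p) - (1-p)*log2(1-p). -0.1741*log2(0.1741) = 0.439082; -0.8259*log2(0.8259) = 0.227916. H = 0.439082 + 0.227916 = 0.667

0.667 bits


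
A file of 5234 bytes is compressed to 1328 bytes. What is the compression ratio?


Ratio = original / compressed = 5234 / 1328 = 3.9413

3.9413


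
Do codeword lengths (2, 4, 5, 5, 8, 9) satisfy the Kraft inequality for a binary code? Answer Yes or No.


Kraft sum = sum(2^(-l_i)) = 0.3809, need <= 1. Result: satisfied (a binary prefix-free code with these lengths exists)

Yes


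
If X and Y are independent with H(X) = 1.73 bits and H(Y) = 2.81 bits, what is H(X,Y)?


For independent variables, H(X,Y) = H(X) + H(Y) = 1.73 + 2.81 = 4.54

4.54 bits


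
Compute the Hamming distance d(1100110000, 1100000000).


Count differing positions: . . . . ^ ^ . . . . = 2 differences

2


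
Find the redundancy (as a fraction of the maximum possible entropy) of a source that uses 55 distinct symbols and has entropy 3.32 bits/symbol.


H_max = log2(K) = log2(55) = 5.7814 bits/symbol. Redundancy = 1 - H/H_max = 1 - 3.32/5.7814 = 1 - 0.5743 = 0.4257

0.4257


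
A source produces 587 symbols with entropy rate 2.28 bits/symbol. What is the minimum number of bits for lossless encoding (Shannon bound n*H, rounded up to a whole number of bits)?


Minimum bits >= n * H = 587 * 2.28 = 1338.36, rounded up to a whole number of bits = 1339

1339 bits


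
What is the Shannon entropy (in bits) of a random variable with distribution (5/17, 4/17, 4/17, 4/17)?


H = -sum(p_i * log2(p_i)). Terms: -(5/17)*log2(5/17) = 0.519275; -(4/17)*log2(4/17) = 0.491168; -(4/17)*log2(4/17) = 0.491168; -(4/17)*log2(4/17) = 0.491168. H = 0.519275 + 0.491168 + 0.491168 + 0.491168 = 1.9928

1.9928 bits


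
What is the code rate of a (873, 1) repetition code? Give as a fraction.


Rate = k/n = 1/873

1/873


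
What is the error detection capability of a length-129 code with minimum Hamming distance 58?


Detection capability = d_min - 1 = 58 - 1 = 57

57 errors


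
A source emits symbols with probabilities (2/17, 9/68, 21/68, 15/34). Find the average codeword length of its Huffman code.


Huffman construction (repeatedly merge the two least-probable nodes; each merge adds 1 bit to every symbol beneath it): 2/17 + 9/68 = 1/4; 1/4 + 21/68 = 19/34; 15/34 + 19/34 = 1. Resulting codeword lengths (in the order the probabilities were given): (3, 3, 2, 1). L_avg = sum(p_i * l_i) = 2/17*3 + 9/68*3 + 21/68*2 + 15/34*1 = 123/68 = 1.8088

1.8088 bits


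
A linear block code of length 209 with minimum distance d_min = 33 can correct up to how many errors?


Correction capability = floor((d-1)/2) = floor((33-1)/2) = 16

16 errors


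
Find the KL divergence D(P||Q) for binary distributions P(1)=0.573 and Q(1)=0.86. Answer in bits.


KL = p*log2(p/q) + (1-p)*log2((1-p)/(1-q)) = 0.573*log2(0.573/0.86) + 0.427*log2(0.427/0.14) = 0.3513

0.3513 bits


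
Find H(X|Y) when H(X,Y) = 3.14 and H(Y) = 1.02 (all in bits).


H(X|Y) = H(X,Y) - H(Y) = 3.14 - 1.02 = 2.12

2.12 bits


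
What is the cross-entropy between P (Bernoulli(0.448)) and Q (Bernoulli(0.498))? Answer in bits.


H(P,Q) = -p*log2(q) - (1-p)*log2(1-q). -0.448*log2(0.498) = 0.450590; -0.552*log2(0.502) = 0.548821. H(P,Q) = 0.450590 + 0.548821 = 0.9994

0.9994 bits


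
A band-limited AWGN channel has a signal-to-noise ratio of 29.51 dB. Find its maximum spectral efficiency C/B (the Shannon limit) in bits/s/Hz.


SNR_linear = 10^(29.51/10) = 893.3055; C/B = log2(1 + SNR_linear) = log2(1 + 893.3055) = 9.8046

9.8046 bits/s/Hz


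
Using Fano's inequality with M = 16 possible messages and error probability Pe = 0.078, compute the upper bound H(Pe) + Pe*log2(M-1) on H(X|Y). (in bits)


H(Pe) = -Pe*log2(Pe) - (1-Pe)*log2(1-Pe) = -0.078*log2(0.078) - 0.922*log2(0.922) = 0.287070 + 0.108023 = 0.3951. Pe*log2(M-1) = 0.078*log2(15) = 0.304737. Bound = H(Pe) + Pe*log2(M-1) = 0.287070 + 0.108023 + 0.304737 = 0.6998

0.6998 bits


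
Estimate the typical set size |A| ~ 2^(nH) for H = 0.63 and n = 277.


log2|A_typical| = nH = 277 * 0.63 = 174.51, so |A_typical| ~ 2^174.51 = 3.410e+52

3.410e+52


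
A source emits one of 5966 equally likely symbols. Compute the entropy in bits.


H = log2(n) = log2(5966) = 12.5425

12.5425 bits


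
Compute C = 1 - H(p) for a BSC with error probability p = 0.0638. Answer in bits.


H(p) = -p*log2(p) - (1-p)*log2(1-p) = -0.0638*log2(0.0638) - 0.9362*log2(0.9362) = 0.253305 + 0.089043 = 0.3423. C = 1 - H(p) = 1 - 0.3423 = 0.6577

0.6577 bits


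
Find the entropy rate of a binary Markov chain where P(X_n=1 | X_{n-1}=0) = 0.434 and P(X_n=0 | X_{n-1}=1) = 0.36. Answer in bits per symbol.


Stationary distribution: pi_0 = p10/(p01+p10) = 0.4534, pi_1 = 0.5466. Entropy rate H' = pi_0*H(p01) + pi_1*H(p10) = 0.4534*0.9874 + 0.5466*0.9427 = 0.963

0.963 bits/symbol


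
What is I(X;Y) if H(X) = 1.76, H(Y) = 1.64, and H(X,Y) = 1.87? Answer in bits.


I(X;Y) = H(X) + H(Y) - H(X,Y) = 1.76 + 1.64 - 1.87 = 1.53

1.53 bits


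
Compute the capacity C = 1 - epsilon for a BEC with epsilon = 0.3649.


C = 1 - epsilon = 1 - 0.3649 = 0.6351

0.6351 bits


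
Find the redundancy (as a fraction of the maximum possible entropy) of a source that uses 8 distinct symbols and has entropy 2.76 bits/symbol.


H_max = log2(K) = log2(8) = 3.0 bits/symbol. Redundancy = 1 - H/H_max = 1 - 2.76/3.0 = 1 - 0.92 = 0.08

0.08


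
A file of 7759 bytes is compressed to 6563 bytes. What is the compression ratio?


Ratio = original / compressed = 7759 / 6563 = 1.1822

1.1822


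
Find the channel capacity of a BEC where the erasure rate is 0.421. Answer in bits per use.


C = 1 - epsilon = 1 - 0.421 = 0.579

0.579 bits


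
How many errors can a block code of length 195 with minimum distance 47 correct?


Correction capability = floor((d-1)/2) = floor((47-1)/2) = 23

23 errors


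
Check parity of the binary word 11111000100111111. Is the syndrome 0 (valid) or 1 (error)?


Syndrome = XOR of all bits = 1 XOR 1 XOR 1 XOR 1 XOR 1 XOR 0 XOR 0 XOR 0 XOR 1 XOR 0 XOR 0 XOR 1 XOR 1 XOR 1 XOR 1 XOR 1 XOR 1 = 0

0


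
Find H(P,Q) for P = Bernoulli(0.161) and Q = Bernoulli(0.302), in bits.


H(P,Q) = -p*log2(q) - (1-p)*log2(1-q). -0.161*log2(0.302) = 0.278108; -0.839*log2(0.698) = 0.435190. H(P,Q) = 0.278108 + 0.435190 = 0.7133

0.7133 bits


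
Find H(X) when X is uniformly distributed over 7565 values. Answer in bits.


H = log2(n) = log2(7565) = 12.8851

12.8851 bits


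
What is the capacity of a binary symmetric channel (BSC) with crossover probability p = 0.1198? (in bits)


H(p) = -p*log2(p) - (1-p)*log2(1-p) = -0.1198*log2(0.1198) - 0.8802*log2(0.8802) = 0.366744 + 0.162042 = 0.5288. C = 1 - H(p) = 1 - 0.5288 = 0.4712

0.4712 bits


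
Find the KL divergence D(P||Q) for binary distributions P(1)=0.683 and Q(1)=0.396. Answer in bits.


KL = p*log2(p/q) + (1-p)*log2((1-p)/(1-q)) = 0.683*log2(0.683/0.396) + 0.317*log2(0.317/0.604) = 0.2423

0.2423 bits


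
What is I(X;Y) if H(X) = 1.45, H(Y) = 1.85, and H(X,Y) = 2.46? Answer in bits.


I(X;Y) = H(X) + H(Y) - H(X,Y) = 1.45 + 1.85 - 2.46 = 0.84

0.84 bits


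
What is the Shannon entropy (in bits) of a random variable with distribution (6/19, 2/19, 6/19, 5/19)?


H = -sum(p_i * log2(p_i)). Terms: -(6/19)*log2(6/19) = 0.525147; -(2/19)*log2(2/19) = 0.341887; -(6/19)*log2(6/19) = 0.525147; -(5/19)*log2(5/19) = 0.506842. H = 0.525147 + 0.341887 + 0.525147 + 0.506842 = 1.899

1.899 bits


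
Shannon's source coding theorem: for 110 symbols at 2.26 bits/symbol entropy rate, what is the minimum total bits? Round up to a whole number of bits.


Minimum bits >= n * H = 110 * 2.26 = 248.6, rounded up to a whole number of bits = 249

249 bits


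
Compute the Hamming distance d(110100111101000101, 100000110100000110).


Count differing positions: . ^ . ^ . . . . ^ . . ^ . . . . ^ ^ = 6 differences

6


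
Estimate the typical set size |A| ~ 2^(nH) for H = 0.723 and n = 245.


log2|A_typical| = nH = 245 * 0.723 = 177.135, so |A_typical| ~ 2^177.135 = 2.104e+53

2.104e+53


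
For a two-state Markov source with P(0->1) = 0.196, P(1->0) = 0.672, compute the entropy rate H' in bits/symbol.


Stationary distribution: pi_0 = p10/(p01+p10) = 0.7742, pi_1 = 0.2258. Entropy rate H' = pi_0*H(p01) + pi_1*H(p10) = 0.7742*0.7139 + 0.2258*0.9129 = 0.7588

0.7588 bits/symbol


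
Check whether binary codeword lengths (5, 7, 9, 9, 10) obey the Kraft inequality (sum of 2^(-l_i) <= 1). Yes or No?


Kraft sum = sum(2^(-l_i)) = 0.0439, need <= 1. Result: satisfied (a binary prefix-free code with these lengths exists)

Yes


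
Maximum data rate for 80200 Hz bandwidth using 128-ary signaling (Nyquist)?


Rate = 2 * B * log2(M) = 2 * 80200 * 7.0 = 1122800.0

1122800.0 bps


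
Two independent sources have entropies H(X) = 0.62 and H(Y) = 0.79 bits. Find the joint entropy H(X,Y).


For independent variables, H(X,Y) = H(X) + H(Y) = 0.62 + 0.79 = 1.41

1.41 bits


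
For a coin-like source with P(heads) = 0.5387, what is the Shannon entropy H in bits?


H = -p*log2(p) - (1-p)*log2(1-p). -0.5387*log2(0.5387) = 0.480761; -0.4613*log2(0.4613) = 0.514914. H = 0.480761 + 0.514914 = 0.9957

0.9957 bits


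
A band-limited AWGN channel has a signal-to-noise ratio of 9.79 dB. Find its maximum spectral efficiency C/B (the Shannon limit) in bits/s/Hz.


SNR_linear = 10^(9.79/10) = 9.528; C/B = log2(1 + SNR_linear) = log2(1 + 9.528) = 3.3962

3.3962 bits/s/Hz


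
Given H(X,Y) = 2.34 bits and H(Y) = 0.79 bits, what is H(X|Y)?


H(X|Y) = H(X,Y) - H(Y) = 2.34 - 0.79 = 1.55

1.55 bits


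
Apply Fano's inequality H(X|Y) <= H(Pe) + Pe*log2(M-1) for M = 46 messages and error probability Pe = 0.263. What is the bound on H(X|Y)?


H(Pe) = -Pe*log2(Pe) - (1-Pe)*log2(1-Pe) = -0.263*log2(0.263) - 0.737*log2(0.737) = 0.506766 + 0.324474 = 0.8312. Pe*log2(M-1) = 0.263*log2(45) = 1.444357. Bound = H(Pe) + Pe*log2(M-1) = 0.506766 + 0.324474 + 1.444357 = 2.2756

2.2756 bits


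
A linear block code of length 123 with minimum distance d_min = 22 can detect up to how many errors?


Detection capability = d_min - 1 = 22 - 1 = 21

21 errors


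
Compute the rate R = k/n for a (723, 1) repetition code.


Rate = k/n = 1/723

1/723


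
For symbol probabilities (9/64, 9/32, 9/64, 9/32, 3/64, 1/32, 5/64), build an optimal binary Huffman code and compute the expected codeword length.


Huffman construction (repeatedly merge the two least-probable nodes; each merge adds 1 bit to every symbol beneath it): 1/32 + 3/64 = 5/64; 5/64 + 5/64 = 5/32; 9/64 + 9/64 = 9/32; 5/32 + 9/32 = 7/16; 9/32 + 9/32 = 9/16; 7/16 + 9/16 = 1. Resulting codeword lengths (in the order the probabilities were given): (3, 2, 3, 2, 4, 4, 3). L_avg = sum(p_i * l_i) = 9/64*3 + 9/32*2 + 9/64*3 + 9/32*2 + 3/64*4 + 1/32*4 + 5/64*3 = 161/64 = 2.5156

2.5156 bits


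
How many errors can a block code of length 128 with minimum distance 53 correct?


Correction capability = floor((d-1)/2) = floor((53-1)/2) = 26

26 errors


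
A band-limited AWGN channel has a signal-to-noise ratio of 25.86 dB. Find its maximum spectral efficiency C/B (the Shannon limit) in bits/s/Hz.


SNR_linear = 10^(25.86/10) = 385.4784; C/B = log2(1 + SNR_linear) = log2(1 + 385.4784) = 8.5942

8.5942 bits/s/Hz


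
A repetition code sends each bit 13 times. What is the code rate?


Rate = k/n = 1/13

1/13


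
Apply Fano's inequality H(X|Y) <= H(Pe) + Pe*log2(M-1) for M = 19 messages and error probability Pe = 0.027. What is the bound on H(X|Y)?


H(Pe) = -Pe*log2(Pe) - (1-Pe)*log2(1-Pe) = -0.027*log2(0.027) - 0.973*log2(0.973) = 0.140694 + 0.038422 = 0.1791. Pe*log2(M-1) = 0.027*log2(18) = 0.112588. Bound = H(Pe) + Pe*log2(M-1) = 0.140694 + 0.038422 + 0.112588 = 0.2917

0.2917 bits


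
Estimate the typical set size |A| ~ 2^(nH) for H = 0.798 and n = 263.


log2|A_typical| = nH = 263 * 0.798 = 209.874, so |A_typical| ~ 2^209.874 = 1.508e+63

1.508e+63


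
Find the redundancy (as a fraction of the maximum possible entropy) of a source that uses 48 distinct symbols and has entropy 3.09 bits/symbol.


H_max = log2(K) = log2(48) = 5.585 bits/symbol. Redundancy = 1 - H/H_max = 1 - 3.09/5.585 = 1 - 0.5533 = 0.4467

0.4467


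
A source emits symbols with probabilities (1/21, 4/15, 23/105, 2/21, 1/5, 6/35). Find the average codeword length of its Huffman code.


Huffman construction (repeatedly merge the two least-probable nodes; each merge adds 1 bit to every symbol beneath it): 1/21 + 2/21 = 1/7; 1/7 + 6/35 = 11/35; 1/5 + 23/105 = 44/105; 4/15 + 11/35 = 61/105; 44/105 + 61/105 = 1. Resulting codeword lengths (in the order the probabilities were given): (4, 2, 2, 4, 2, 3). L_avg = sum(p_i * l_i) = 1/21*4 + 4/15*2 + 23/105*2 + 2/21*4 + 1/5*2 + 6/35*3 = 86/35 = 2.4571

2.4571 bits


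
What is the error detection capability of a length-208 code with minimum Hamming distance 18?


Detection capability = d_min - 1 = 18 - 1 = 17

17 errors


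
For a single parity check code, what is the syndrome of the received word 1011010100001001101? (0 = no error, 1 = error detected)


Syndrome = XOR of all bits = 1 XOR 0 XOR 1 XOR 1 XOR 0 XOR 1 XOR 0 XOR 1 XOR 0 XOR 0 XOR 0 XOR 0 XOR 1 XOR 0 XOR 0 XOR 1 XOR 1 XOR 0 XOR 1 = 1

1


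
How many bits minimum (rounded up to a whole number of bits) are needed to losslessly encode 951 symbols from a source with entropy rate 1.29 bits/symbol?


Minimum bits >= n * H = 951 * 1.29 = 1226.79, rounded up to a whole number of bits = 1227

1227 bits


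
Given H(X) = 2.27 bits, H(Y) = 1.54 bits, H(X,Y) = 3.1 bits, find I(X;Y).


I(X;Y) = H(X) + H(Y) - H(X,Y) = 2.27 + 1.54 - 3.1 = 0.71

0.71 bits


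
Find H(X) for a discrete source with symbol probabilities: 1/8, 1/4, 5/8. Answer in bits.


H = -sum(p_i * log2(p_i)). Terms: -(1/8)*log2(1/8) = 0.375000; -(1/4)*log2(1/4) = 0.500000; -(5/8)*log2(5/8) = 0.423795. H = 0.375000 + 0.500000 + 0.423795 = 1.2988

1.2988 bits


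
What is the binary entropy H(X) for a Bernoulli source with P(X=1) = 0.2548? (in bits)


H = -p*log2(p) - (1-p)*log2(1-p). -0.2548*log2(0.2548) = 0.502609; -0.7452*log2(0.7452) = 0.316189. H = 0.502609 + 0.316189 = 0.8188

0.8188 bits


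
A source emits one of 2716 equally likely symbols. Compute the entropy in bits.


H = log2(n) = log2(2716) = 11.4073

11.4073 bits


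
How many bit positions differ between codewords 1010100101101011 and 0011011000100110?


Count differing positions: ^ . . ^ ^ ^ ^ ^ . ^ . . ^ ^ . ^ = 10 differences

10


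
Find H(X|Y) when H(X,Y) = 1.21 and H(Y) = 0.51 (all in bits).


H(X|Y) = H(X,Y) - H(Y) = 1.21 - 0.51 = 0.7

0.7 bits


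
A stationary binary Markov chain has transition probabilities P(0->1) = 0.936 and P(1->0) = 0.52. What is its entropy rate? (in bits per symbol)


Stationary distribution: pi_0 = p10/(p01+p10) = 0.3571, pi_1 = 0.6429. Entropy rate H' = pi_0*H(p01) + pi_1*H(p10) = 0.3571*0.3431 + 0.6429*0.9988 = 0.7647

0.7647 bits/symbol


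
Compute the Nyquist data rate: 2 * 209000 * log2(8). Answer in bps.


Rate = 2 * B * log2(M) = 2 * 209000 * 3.0 = 1254000.0

1254000.0 bps


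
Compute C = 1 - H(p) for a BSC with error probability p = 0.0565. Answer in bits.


H(p) = -p*log2(p) - (1-p)*log2(1-p) = -0.0565*log2(0.0565) - 0.9435*log2(0.9435) = 0.234227 + 0.079165 = 0.3134. C = 1 - H(p) = 1 - 0.3134 = 0.6866

0.6866 bits


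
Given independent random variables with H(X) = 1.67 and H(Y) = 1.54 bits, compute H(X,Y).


For independent variables, H(X,Y) = H(X) + H(Y) = 1.67 + 1.54 = 3.21

3.21 bits


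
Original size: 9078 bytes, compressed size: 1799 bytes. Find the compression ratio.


Ratio = original / compressed = 9078 / 1799 = 5.0461

5.0461


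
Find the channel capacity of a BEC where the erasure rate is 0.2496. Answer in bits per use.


C = 1 - epsilon = 1 - 0.2496 = 0.7504

0.7504 bits


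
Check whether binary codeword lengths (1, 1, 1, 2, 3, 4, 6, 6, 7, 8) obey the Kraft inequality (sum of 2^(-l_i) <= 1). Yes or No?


Kraft sum = sum(2^(-l_i)) = 1.9805, need <= 1. Result: violated (a binary prefix-free code with these lengths cannot exist)

No


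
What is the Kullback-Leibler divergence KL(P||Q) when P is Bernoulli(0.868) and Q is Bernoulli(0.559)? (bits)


KL = p*log2(p/q) + (1-p)*log2((1-p)/(1-q)) = 0.868*log2(0.868/0.559) + 0.132*log2(0.132/0.441) = 0.3213

0.3213 bits


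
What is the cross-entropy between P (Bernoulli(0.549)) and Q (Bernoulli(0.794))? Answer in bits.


H(P,Q) = -p*log2(q) - (1-p)*log2(1-q). -0.549*log2(0.794) = 0.182701; -0.451*log2(0.206) = 1.027957. H(P,Q) = 0.182701 + 1.027957 = 1.2107

1.2107 bits


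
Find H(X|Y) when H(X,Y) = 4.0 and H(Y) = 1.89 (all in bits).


H(X|Y) = H(X,Y) - H(Y) = 4.0 - 1.89 = 2.11

2.11 bits


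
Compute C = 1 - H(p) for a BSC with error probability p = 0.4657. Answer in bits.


H(p) = -p*log2(p) - (1-p)*log2(1-p) = -0.4657*log2(0.4657) - 0.5343*log2(0.5343) = 0.513447 + 0.483156 = 0.9966. C = 1 - H(p) = 1 - 0.9966 = 0.0034

0.0034 bits


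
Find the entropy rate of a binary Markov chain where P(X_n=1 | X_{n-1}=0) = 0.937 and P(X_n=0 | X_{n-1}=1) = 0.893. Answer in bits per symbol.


Stationary distribution: pi_0 = p10/(p01+p10) = 0.488, pi_1 = 0.512. Entropy rate H' = pi_0*H(p01) + pi_1*H(p10) = 0.488*0.3392 + 0.512*0.4908 = 0.4168

0.4168 bits/symbol


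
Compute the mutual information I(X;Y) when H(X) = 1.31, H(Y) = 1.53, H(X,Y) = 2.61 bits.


I(X;Y) = H(X) + H(Y) - H(X,Y) = 1.31 + 1.53 - 2.61 = 0.23

0.23 bits


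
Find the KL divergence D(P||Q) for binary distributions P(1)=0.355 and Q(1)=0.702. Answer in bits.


KL = p*log2(p/q) + (1-p)*log2((1-p)/(1-q)) = 0.355*log2(0.355/0.702) + 0.645*log2(0.645/0.298) = 0.3693

0.3693 bits


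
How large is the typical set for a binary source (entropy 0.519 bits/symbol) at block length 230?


log2|A_typical| = nH = 230 * 0.519 = 119.37, so |A_typical| ~ 2^119.37 = 8.589e+35

8.589e+35


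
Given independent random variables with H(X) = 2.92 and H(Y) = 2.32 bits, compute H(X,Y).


For independent variables, H(X,Y) = H(X) + H(Y) = 2.92 + 2.32 = 5.24

5.24 bits


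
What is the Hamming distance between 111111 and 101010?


Count differing positions: . ^ . ^ . ^ = 3 differences

3


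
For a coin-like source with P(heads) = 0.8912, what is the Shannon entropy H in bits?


H = -p*log2(p) - (1-p)*log2(1-p). -0.8912*log2(0.8912) = 0.148099; -0.1088*log2(0.1088) = 0.348187. H = 0.148099 + 0.348187 = 0.4963

0.4963 bits


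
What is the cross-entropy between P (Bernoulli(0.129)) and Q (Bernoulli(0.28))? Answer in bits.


H(P,Q) = -p*log2(q) - (1-p)*log2(1-q). -0.129*log2(0.28) = 0.236909; -0.871*log2(0.72) = 0.412794. H(P,Q) = 0.236909 + 0.412794 = 0.6497

0.6497 bits


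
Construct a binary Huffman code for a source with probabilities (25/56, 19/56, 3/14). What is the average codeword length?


Huffman construction (repeatedly merge the two least-probable nodes; each merge adds 1 bit to every symbol beneath it): 3/14 + 19/56 = 31/56; 25/56 + 31/56 = 1. Resulting codeword lengths (in the order the probabilities were given): (1, 2, 2). L_avg = sum(p_i * l_i) = 25/56*1 + 19/56*2 + 3/14*2 = 87/56 = 1.5536

1.5536 bits


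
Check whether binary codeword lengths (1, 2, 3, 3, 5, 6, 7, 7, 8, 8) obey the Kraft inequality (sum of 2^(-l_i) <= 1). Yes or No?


Kraft sum = sum(2^(-l_i)) = 1.0703, need <= 1. Result: violated (a binary prefix-free code with these lengths cannot exist)

No


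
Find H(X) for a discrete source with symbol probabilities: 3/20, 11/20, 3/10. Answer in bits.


H = -sum(p_i * log2(p_i)). Terms: -(3/20)*log2(3/20) = 0.410545; -(11/20)*log2(11/20) = 0.474373; -(3/10)*log2(3/10) = 0.521090. H = 0.410545 + 0.474373 + 0.521090 = 1.406

1.406 bits


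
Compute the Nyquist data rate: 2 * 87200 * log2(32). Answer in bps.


Rate = 2 * B * log2(M) = 2 * 87200 * 5.0 = 872000.0

872000.0 bps


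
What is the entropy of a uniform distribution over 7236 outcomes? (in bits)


H = log2(n) = log2(7236) = 12.821

12.821 bits


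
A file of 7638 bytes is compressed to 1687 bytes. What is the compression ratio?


Ratio = original / compressed = 7638 / 1687 = 4.5276

4.5276


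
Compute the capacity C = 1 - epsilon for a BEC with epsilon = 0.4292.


C = 1 - epsilon = 1 - 0.4292 = 0.5708

0.5708 bits


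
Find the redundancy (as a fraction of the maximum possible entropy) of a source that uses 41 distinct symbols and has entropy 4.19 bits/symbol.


H_max = log2(K) = log2(41) = 5.3576 bits/symbol. Redundancy = 1 - H/H_max = 1 - 4.19/5.3576 = 1 - 0.7821 = 0.2179

0.2179


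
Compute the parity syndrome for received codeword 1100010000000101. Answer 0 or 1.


Syndrome = XOR of all bits = 1 XOR 1 XOR 0 XOR 0 XOR 0 XOR 1 XOR 0 XOR 0 XOR 0 XOR 0 XOR 0 XOR 0 XOR 0 XOR 1 XOR 0 XOR 1 = 1

1


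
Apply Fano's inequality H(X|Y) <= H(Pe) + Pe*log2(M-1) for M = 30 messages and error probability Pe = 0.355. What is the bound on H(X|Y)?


H(Pe) = -Pe*log2(Pe) - (1-Pe)*log2(1-Pe) = -0.355*log2(0.355) - 0.645*log2(0.645) = 0.530409 + 0.408046 = 0.9385. Pe*log2(M-1) = 0.355*log2(29) = 1.724583. Bound = H(Pe) + Pe*log2(M-1) = 0.530409 + 0.408046 + 1.724583 = 2.663

2.663 bits


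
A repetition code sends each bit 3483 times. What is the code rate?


Rate = k/n = 1/3483

1/3483


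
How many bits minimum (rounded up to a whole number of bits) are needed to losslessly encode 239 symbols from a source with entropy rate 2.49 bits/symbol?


Minimum bits >= n * H = 239 * 2.49 = 595.11, rounded up to a whole number of bits = 596

596 bits


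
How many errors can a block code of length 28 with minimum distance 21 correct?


Correction capability = floor((d-1)/2) = floor((21-1)/2) = 10

10 errors


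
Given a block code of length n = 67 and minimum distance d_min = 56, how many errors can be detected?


Detection capability = d_min - 1 = 56 - 1 = 55

55 errors


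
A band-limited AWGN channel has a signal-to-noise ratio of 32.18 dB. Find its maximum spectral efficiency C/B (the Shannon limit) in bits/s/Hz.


SNR_linear = 10^(32.18/10) = 1651.9618; C/B = log2(1 + SNR_linear) = log2(1 + 1651.9618) = 10.6908

10.6908 bits/s/Hz


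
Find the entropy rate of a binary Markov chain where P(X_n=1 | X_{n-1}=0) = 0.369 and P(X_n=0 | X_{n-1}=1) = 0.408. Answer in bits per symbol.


Stationary distribution: pi_0 = p10/(p01+p10) = 0.5251, pi_1 = 0.4749. Entropy rate H' = pi_0*H(p01) + pi_1*H(p10) = 0.5251*0.9499 + 0.4749*0.9754 = 0.962

0.962 bits/symbol


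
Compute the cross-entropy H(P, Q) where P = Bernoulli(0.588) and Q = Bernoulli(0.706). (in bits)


H(P,Q) = -p*log2(q) - (1-p)*log2(1-q). -0.588*log2(0.706) = 0.295329; -0.412*log2(0.294) = 0.727638. H(P,Q) = 0.295329 + 0.727638 = 1.023

1.023 bits


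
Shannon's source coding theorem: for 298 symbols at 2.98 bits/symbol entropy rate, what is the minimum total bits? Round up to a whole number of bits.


Minimum bits >= n * H = 298 * 2.98 = 888.04, rounded up to a whole number of bits = 889

889 bits


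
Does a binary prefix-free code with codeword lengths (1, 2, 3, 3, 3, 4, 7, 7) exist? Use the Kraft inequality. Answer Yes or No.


Kraft sum = sum(2^(-l_i)) = 1.2031, need <= 1. Result: violated (a binary prefix-free code with these lengths cannot exist)

No


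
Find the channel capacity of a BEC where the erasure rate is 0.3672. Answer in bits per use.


C = 1 - epsilon = 1 - 0.3672 = 0.6328

0.6328 bits


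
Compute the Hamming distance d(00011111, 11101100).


Count differing positions: ^ ^ ^ ^ . . ^ ^ = 6 differences

6


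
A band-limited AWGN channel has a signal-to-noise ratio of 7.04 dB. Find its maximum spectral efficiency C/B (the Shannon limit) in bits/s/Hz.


SNR_linear = 10^(7.04/10) = 5.0582; C/B = log2(1 + SNR_linear) = log2(1 + 5.0582) = 2.5989

2.5989 bits/s/Hz


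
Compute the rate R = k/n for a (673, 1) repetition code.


Rate = k/n = 1/673

1/673


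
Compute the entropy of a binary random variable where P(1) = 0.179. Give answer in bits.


H = -p*log2(p) - (1-p)*log2(1-p). -0.179*log2(0.179) = 0.444272; -0.821*log2(0.821) = 0.233612. H = 0.444272 + 0.233612 = 0.6779

0.6779 bits


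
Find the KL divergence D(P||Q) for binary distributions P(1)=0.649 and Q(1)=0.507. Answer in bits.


KL = p*log2(p/q) + (1-p)*log2((1-p)/(1-q)) = 0.649*log2(0.649/0.507) + 0.351*log2(0.351/0.493) = 0.0592

0.0592 bits


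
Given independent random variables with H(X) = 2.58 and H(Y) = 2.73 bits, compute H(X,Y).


For independent variables, H(X,Y) = H(X) + H(Y) = 2.58 + 2.73 = 5.31

5.31 bits


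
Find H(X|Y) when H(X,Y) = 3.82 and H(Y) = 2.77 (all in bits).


H(X|Y) = H(X,Y) - H(Y) = 3.82 - 2.77 = 1.05

1.05 bits


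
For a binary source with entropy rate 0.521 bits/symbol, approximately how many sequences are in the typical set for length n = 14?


log2|A_typical| = nH = 14 * 0.521 = 7.294, so |A_typical| ~ 2^7.294 = 1.569e+02

1.569e+02


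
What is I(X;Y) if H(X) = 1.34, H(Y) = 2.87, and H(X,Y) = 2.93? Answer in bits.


I(X;Y) = H(X) + H(Y) - H(X,Y) = 1.34 + 2.87 - 2.93 = 1.28

1.28 bits


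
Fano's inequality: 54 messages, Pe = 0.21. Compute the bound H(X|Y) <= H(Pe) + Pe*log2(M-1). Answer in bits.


H(Pe) = -Pe*log2(Pe) - (1-Pe)*log2(1-Pe) = -0.21*log2(0.21) - 0.79*log2(0.79) = 0.472823 + 0.268660 = 0.7415. Pe*log2(M-1) = 0.21*log2(53) = 1.202863. Bound = H(Pe) + Pe*log2(M-1) = 0.472823 + 0.268660 + 1.202863 = 1.9443

1.9443 bits
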